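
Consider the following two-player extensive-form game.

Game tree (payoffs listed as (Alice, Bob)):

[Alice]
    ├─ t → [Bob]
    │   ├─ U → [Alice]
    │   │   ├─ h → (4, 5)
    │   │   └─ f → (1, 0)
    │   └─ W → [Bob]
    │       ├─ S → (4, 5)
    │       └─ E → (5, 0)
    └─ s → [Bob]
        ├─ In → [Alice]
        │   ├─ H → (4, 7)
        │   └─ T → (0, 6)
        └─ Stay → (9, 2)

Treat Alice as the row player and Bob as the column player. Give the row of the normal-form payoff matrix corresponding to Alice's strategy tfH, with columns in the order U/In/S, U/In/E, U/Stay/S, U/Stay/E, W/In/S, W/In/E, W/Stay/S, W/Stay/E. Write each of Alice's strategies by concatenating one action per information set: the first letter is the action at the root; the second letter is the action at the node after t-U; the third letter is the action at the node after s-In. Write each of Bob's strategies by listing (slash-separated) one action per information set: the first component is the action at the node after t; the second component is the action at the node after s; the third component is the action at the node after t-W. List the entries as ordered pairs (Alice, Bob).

vs U/In/S: Alice plays t → Bob plays U at [t] → Alice plays f at [t-U] → (1, 0)
vs U/In/E: Alice plays t → Bob plays U at [t] → Alice plays f at [t-U] → (1, 0)
vs U/Stay/S: Alice plays t → Bob plays U at [t] → Alice plays f at [t-U] → (1, 0)
vs U/Stay/E: Alice plays t → Bob plays U at [t] → Alice plays f at [t-U] → (1, 0)
vs W/In/S: Alice plays t → Bob plays W at [t] → Bob plays S at [t-W] → (4, 5)
vs W/In/E: Alice plays t → Bob plays W at [t] → Bob plays E at [t-W] → (5, 0)
vs W/Stay/S: Alice plays t → Bob plays W at [t] → Bob plays S at [t-W] → (4, 5)
vs W/Stay/E: Alice plays t → Bob plays W at [t] → Bob plays E at [t-W] → (5, 0)

(1,0) (1,0) (1,0) (1,0) (4,5) (5,0) (4,5) (5,0)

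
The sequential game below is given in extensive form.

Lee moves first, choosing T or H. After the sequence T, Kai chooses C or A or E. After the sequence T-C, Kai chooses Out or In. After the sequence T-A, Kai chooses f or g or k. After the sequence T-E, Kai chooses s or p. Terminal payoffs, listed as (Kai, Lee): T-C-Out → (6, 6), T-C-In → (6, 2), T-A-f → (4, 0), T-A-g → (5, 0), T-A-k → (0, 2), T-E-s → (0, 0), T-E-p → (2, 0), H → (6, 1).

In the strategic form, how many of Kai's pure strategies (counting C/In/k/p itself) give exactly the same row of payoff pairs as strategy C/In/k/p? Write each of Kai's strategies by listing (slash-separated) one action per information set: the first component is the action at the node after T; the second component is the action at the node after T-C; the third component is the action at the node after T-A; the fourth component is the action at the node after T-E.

6

Row for C/In/k/p (columns T, H): (6,2) (6,1).
Under C/In/k/p, Kai's choice at the node after T-A and at the node after T-E can never be reached regardless of what Lee does, so varying those choices leaves every outcome unchanged.
Holding the reachable choices fixed and varying the unreachable ones freely already gives 3 × 2 = 6 equivalent strategies.
No other strategy reproduces this row, so those 6 are the full class: C/In/f/s, C/In/f/p, C/In/g/s, C/In/g/p, C/In/k/s, C/In/k/p.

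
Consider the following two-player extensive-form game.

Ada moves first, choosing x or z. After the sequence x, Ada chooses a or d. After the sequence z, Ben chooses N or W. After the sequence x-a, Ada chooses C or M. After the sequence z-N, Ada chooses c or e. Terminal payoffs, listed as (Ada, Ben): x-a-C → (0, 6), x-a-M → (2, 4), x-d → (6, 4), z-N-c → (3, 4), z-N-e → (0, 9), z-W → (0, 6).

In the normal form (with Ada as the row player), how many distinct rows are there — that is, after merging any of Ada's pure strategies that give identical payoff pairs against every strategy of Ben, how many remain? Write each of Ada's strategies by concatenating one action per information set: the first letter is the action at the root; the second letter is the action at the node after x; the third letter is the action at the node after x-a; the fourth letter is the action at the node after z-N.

Ada has 16 pure strategies: xaCc, xaCe, xaMc, xaMe, xdCc, xdCe, xdMc, xdMe, zaCc, zaCe, zaMc, zaMe, zdCc, zdCe, zdMc, zdMe. Columns: N, W.
{xaCc, xaCe} → row (0,6) (0,6)
{xaMc, xaMe} → row (2,4) (2,4)
{xdCc, xdCe, xdMc, xdMe} → row (6,4) (6,4)
{zaCc, zaMc, zdCc, zdMc} → row (3,4) (0,6)
{zaCe, zaMe, zdCe, zdMe} → row (0,9) (0,6)
That's 5 distinct rows out of 16 strategies.

5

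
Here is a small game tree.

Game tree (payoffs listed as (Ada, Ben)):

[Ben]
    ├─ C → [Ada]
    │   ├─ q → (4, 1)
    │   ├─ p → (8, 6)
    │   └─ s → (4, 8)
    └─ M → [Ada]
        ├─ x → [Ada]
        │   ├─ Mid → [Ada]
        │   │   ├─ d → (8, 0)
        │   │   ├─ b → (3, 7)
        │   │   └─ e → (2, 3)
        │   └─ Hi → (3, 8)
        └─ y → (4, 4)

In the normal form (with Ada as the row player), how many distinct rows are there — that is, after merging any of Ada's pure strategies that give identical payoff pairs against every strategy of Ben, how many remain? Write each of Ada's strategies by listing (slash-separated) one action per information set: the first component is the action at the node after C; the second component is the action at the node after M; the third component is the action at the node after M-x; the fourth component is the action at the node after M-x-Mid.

15

Ada has 36 pure strategies: q/x/Mid/d, q/x/Mid/b, q/x/Mid/e, q/x/Hi/d, q/x/Hi/b, q/x/Hi/e, q/y/Mid/d, q/y/Mid/b, q/y/Mid/e, q/y/Hi/d, q/y/Hi/b, q/y/Hi/e, p/x/Mid/d, p/x/Mid/b, p/x/Mid/e, p/x/Hi/d, p/x/Hi/b, p/x/Hi/e, p/y/Mid/d, p/y/Mid/b, p/y/Mid/e, p/y/Hi/d, p/y/Hi/b, p/y/Hi/e, s/x/Mid/d, s/x/Mid/b, s/x/Mid/e, s/x/Hi/d, s/x/Hi/b, s/x/Hi/e, s/y/Mid/d, s/y/Mid/b, s/y/Mid/e, s/y/Hi/d, s/y/Hi/b, s/y/Hi/e. Columns: C, M.
{q/x/Mid/d} → row (4,1) (8,0)
{q/x/Mid/b} → row (4,1) (3,7)
{q/x/Mid/e} → row (4,1) (2,3)
{q/x/Hi/d, q/x/Hi/b, q/x/Hi/e} → row (4,1) (3,8)
{q/y/Mid/d, q/y/Mid/b, q/y/Mid/e, q/y/Hi/d, q/y/Hi/b, q/y/Hi/e} → row (4,1) (4,4)
{p/x/Mid/d} → row (8,6) (8,0)
{p/x/Mid/b} → row (8,6) (3,7)
{p/x/Mid/e} → row (8,6) (2,3)
{p/x/Hi/d, p/x/Hi/b, p/x/Hi/e} → row (8,6) (3,8)
{p/y/Mid/d, p/y/Mid/b, p/y/Mid/e, p/y/Hi/d, p/y/Hi/b, p/y/Hi/e} → row (8,6) (4,4)
{s/x/Mid/d} → row (4,8) (8,0)
{s/x/Mid/b} → row (4,8) (3,7)
{s/x/Mid/e} → row (4,8) (2,3)
{s/x/Hi/d, s/x/Hi/b, s/x/Hi/e} → row (4,8) (3,8)
{s/y/Mid/d, s/y/Mid/b, s/y/Mid/e, s/y/Hi/d, s/y/Hi/b, s/y/Hi/e} → row (4,8) (4,4)
That's 15 distinct rows out of 36 strategies.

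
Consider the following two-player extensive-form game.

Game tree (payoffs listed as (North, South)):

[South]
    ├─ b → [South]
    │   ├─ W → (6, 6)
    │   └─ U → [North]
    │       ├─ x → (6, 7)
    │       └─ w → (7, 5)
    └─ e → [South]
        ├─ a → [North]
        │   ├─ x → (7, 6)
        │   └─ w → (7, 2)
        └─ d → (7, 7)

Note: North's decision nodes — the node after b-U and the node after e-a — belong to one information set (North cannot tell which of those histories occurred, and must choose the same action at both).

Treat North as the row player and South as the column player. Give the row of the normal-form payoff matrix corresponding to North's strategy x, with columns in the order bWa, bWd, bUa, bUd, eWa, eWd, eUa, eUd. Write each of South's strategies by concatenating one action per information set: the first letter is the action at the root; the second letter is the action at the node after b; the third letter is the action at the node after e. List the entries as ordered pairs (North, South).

vs bWa: South plays b → South plays W at [b] → (6, 6)
vs bWd: South plays b → South plays W at [b] → (6, 6)
vs bUa: South plays b → South plays U at [b] → North plays x at [b-U] → (6, 7)
vs bUd: South plays b → South plays U at [b] → North plays x at [b-U] → (6, 7)
vs eWa: South plays e → South plays a at [e] → North plays x at [e-a] → (7, 6)
vs eWd: South plays e → South plays d at [e] → (7, 7)
vs eUa: South plays e → South plays a at [e] → North plays x at [e-a] → (7, 6)
vs eUd: South plays e → South plays d at [e] → (7, 7)

(6,6) (6,6) (6,7) (6,7) (7,6) (7,7) (7,6) (7,7)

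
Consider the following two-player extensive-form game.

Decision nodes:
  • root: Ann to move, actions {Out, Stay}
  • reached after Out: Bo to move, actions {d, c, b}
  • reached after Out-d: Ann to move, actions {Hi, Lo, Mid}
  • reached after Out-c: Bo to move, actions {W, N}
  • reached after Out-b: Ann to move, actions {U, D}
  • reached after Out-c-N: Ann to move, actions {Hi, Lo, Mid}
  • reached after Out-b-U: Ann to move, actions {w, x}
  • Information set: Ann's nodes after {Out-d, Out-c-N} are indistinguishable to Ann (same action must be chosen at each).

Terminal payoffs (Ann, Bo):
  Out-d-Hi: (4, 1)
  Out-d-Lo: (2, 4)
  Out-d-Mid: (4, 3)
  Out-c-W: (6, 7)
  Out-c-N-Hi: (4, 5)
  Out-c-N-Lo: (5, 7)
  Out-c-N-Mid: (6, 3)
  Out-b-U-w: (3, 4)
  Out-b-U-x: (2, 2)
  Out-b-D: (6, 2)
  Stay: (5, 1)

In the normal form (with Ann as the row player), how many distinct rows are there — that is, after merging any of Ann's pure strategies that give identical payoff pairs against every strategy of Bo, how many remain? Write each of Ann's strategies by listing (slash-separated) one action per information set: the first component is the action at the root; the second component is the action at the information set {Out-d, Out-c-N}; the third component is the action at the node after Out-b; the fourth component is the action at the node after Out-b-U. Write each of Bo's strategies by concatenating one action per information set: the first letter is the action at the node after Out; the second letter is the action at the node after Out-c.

10

Ann has 24 pure strategies: Out/Hi/U/w, Out/Hi/U/x, Out/Hi/D/w, Out/Hi/D/x, Out/Lo/U/w, Out/Lo/U/x, Out/Lo/D/w, Out/Lo/D/x, Out/Mid/U/w, Out/Mid/U/x, Out/Mid/D/w, Out/Mid/D/x, Stay/Hi/U/w, Stay/Hi/U/x, Stay/Hi/D/w, Stay/Hi/D/x, Stay/Lo/U/w, Stay/Lo/U/x, Stay/Lo/D/w, Stay/Lo/D/x, Stay/Mid/U/w, Stay/Mid/U/x, Stay/Mid/D/w, Stay/Mid/D/x. Columns: dW, dN, cW, cN, bW, bN.
{Out/Hi/U/w} → row (4,1) (4,1) (6,7) (4,5) (3,4) (3,4)
{Out/Hi/U/x} → row (4,1) (4,1) (6,7) (4,5) (2,2) (2,2)
{Out/Hi/D/w, Out/Hi/D/x} → row (4,1) (4,1) (6,7) (4,5) (6,2) (6,2)
{Out/Lo/U/w} → row (2,4) (2,4) (6,7) (5,7) (3,4) (3,4)
{Out/Lo/U/x} → row (2,4) (2,4) (6,7) (5,7) (2,2) (2,2)
{Out/Lo/D/w, Out/Lo/D/x} → row (2,4) (2,4) (6,7) (5,7) (6,2) (6,2)
{Out/Mid/U/w} → row (4,3) (4,3) (6,7) (6,3) (3,4) (3,4)
{Out/Mid/U/x} → row (4,3) (4,3) (6,7) (6,3) (2,2) (2,2)
{Out/Mid/D/w, Out/Mid/D/x} → row (4,3) (4,3) (6,7) (6,3) (6,2) (6,2)
{Stay/Hi/U/w, Stay/Hi/U/x, Stay/Hi/D/w, Stay/Hi/D/x, Stay/Lo/U/w, Stay/Lo/U/x, Stay/Lo/D/w, Stay/Lo/D/x, Stay/Mid/U/w, Stay/Mid/U/x, Stay/Mid/D/w, Stay/Mid/D/x} → row (5,1) (5,1) (5,1) (5,1) (5,1) (5,1)
That's 10 distinct rows out of 24 strategies.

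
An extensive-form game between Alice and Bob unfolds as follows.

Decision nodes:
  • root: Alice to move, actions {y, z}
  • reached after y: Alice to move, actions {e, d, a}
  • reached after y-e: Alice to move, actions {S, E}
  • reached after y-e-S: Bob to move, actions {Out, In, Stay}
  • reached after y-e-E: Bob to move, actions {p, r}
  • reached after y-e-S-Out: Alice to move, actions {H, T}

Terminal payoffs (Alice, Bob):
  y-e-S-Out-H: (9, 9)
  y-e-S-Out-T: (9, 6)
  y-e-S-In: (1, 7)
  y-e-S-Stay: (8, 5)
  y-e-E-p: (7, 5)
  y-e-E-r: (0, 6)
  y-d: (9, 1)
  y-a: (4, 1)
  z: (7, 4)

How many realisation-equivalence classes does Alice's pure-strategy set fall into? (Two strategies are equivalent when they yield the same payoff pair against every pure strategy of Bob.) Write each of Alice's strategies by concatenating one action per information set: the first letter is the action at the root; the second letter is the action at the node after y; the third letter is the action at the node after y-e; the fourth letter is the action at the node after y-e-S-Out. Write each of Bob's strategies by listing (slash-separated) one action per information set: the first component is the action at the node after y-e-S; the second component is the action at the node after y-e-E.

Alice has 24 pure strategies: yeSH, yeST, yeEH, yeET, ydSH, ydST, ydEH, ydET, yaSH, yaST, yaEH, yaET, zeSH, zeST, zeEH, zeET, zdSH, zdST, zdEH, zdET, zaSH, zaST, zaEH, zaET. Columns: Out/p, Out/r, In/p, In/r, Stay/p, Stay/r.
{yeSH} → row (9,9) (9,9) (1,7) (1,7) (8,5) (8,5)
{yeST} → row (9,6) (9,6) (1,7) (1,7) (8,5) (8,5)
{yeEH, yeET} → row (7,5) (0,6) (7,5) (0,6) (7,5) (0,6)
{ydSH, ydST, ydEH, ydET} → row (9,1) (9,1) (9,1) (9,1) (9,1) (9,1)
{yaSH, yaST, yaEH, yaET} → row (4,1) (4,1) (4,1) (4,1) (4,1) (4,1)
{zeSH, zeST, zeEH, zeET, zdSH, zdST, zdEH, zdET, zaSH, zaST, zaEH, zaET} → row (7,4) (7,4) (7,4) (7,4) (7,4) (7,4)
That's 6 distinct rows out of 24 strategies.

6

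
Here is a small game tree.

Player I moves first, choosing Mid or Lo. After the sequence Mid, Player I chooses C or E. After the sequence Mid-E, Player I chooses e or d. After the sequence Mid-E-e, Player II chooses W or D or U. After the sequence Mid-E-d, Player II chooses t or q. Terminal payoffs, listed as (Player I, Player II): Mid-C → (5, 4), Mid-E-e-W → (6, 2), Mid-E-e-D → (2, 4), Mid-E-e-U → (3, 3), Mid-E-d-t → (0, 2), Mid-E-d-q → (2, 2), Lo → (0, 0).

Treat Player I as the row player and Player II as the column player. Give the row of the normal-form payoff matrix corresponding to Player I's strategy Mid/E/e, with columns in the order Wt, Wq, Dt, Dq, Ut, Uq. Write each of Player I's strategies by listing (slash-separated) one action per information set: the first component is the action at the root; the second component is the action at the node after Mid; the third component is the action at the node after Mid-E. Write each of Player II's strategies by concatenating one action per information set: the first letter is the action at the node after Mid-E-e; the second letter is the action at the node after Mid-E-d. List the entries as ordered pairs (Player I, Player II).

(6,2) (6,2) (2,4) (2,4) (3,3) (3,3)

vs Wt: Player I plays Mid → Player I plays E at [Mid] → Player I plays e at [Mid-E] → Player II plays W at [Mid-E-e] → (6, 2)
vs Wq: Player I plays Mid → Player I plays E at [Mid] → Player I plays e at [Mid-E] → Player II plays W at [Mid-E-e] → (6, 2)
vs Dt: Player I plays Mid → Player I plays E at [Mid] → Player I plays e at [Mid-E] → Player II plays D at [Mid-E-e] → (2, 4)
vs Dq: Player I plays Mid → Player I plays E at [Mid] → Player I plays e at [Mid-E] → Player II plays D at [Mid-E-e] → (2, 4)
vs Ut: Player I plays Mid → Player I plays E at [Mid] → Player I plays e at [Mid-E] → Player II plays U at [Mid-E-e] → (3, 3)
vs Uq: Player I plays Mid → Player I plays E at [Mid] → Player I plays e at [Mid-E] → Player II plays U at [Mid-E-e] → (3, 3)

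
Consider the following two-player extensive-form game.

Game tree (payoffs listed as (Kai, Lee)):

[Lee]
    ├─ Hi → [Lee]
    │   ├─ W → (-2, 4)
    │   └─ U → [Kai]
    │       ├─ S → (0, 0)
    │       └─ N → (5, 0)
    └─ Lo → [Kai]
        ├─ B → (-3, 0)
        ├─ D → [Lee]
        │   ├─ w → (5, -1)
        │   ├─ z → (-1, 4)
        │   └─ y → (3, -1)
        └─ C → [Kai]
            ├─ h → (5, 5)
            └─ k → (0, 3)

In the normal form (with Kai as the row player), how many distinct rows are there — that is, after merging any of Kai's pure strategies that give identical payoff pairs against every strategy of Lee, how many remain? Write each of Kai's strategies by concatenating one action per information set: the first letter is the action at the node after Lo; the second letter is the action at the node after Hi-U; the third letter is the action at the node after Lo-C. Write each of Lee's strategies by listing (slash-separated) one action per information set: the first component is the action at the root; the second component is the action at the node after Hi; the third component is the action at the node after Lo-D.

Kai has 12 pure strategies: BSh, BSk, BNh, BNk, DSh, DSk, DNh, DNk, CSh, CSk, CNh, CNk. Columns: Hi/W/w, Hi/W/z, Hi/W/y, Hi/U/w, Hi/U/z, Hi/U/y, Lo/W/w, Lo/W/z, Lo/W/y, Lo/U/w, Lo/U/z, Lo/U/y.
{BSh, BSk} → row (-2,4) (-2,4) (-2,4) (0,0) (0,0) (0,0) (-3,0) (-3,0) (-3,0) (-3,0) (-3,0) (-3,0)
{BNh, BNk} → row (-2,4) (-2,4) (-2,4) (5,0) (5,0) (5,0) (-3,0) (-3,0) (-3,0) (-3,0) (-3,0) (-3,0)
{DSh, DSk} → row (-2,4) (-2,4) (-2,4) (0,0) (0,0) (0,0) (5,-1) (-1,4) (3,-1) (5,-1) (-1,4) (3,-1)
{DNh, DNk} → row (-2,4) (-2,4) (-2,4) (5,0) (5,0) (5,0) (5,-1) (-1,4) (3,-1) (5,-1) (-1,4) (3,-1)
{CSh} → row (-2,4) (-2,4) (-2,4) (0,0) (0,0) (0,0) (5,5) (5,5) (5,5) (5,5) (5,5) (5,5)
{CSk} → row (-2,4) (-2,4) (-2,4) (0,0) (0,0) (0,0) (0,3) (0,3) (0,3) (0,3) (0,3) (0,3)
{CNh} → row (-2,4) (-2,4) (-2,4) (5,0) (5,0) (5,0) (5,5) (5,5) (5,5) (5,5) (5,5) (5,5)
{CNk} → row (-2,4) (-2,4) (-2,4) (5,0) (5,0) (5,0) (0,3) (0,3) (0,3) (0,3) (0,3) (0,3)
That's 8 distinct rows out of 12 strategies.

8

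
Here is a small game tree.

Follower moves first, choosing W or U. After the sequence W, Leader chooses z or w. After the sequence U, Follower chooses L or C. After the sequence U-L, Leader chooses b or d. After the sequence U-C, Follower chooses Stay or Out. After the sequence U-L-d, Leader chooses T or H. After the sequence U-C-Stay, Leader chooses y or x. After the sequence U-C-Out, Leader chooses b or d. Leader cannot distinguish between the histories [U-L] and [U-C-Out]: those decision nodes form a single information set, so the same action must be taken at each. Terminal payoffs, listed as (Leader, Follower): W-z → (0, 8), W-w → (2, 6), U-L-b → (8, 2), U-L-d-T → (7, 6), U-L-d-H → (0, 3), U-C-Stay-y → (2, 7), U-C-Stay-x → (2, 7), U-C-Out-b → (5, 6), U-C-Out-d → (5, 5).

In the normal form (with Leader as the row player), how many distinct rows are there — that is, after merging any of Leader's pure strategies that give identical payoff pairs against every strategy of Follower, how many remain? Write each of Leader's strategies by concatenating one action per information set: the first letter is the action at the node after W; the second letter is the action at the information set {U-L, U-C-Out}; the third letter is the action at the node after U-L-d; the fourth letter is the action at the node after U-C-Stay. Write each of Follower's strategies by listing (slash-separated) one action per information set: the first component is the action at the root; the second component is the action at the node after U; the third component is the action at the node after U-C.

Leader has 16 pure strategies: zbTy, zbTx, zbHy, zbHx, zdTy, zdTx, zdHy, zdHx, wbTy, wbTx, wbHy, wbHx, wdTy, wdTx, wdHy, wdHx. Columns: W/L/Stay, W/L/Out, W/C/Stay, W/C/Out, U/L/Stay, U/L/Out, U/C/Stay, U/C/Out.
{zbTy, zbTx, zbHy, zbHx} → row (0,8) (0,8) (0,8) (0,8) (8,2) (8,2) (2,7) (5,6)
{zdTy, zdTx} → row (0,8) (0,8) (0,8) (0,8) (7,6) (7,6) (2,7) (5,5)
{zdHy, zdHx} → row (0,8) (0,8) (0,8) (0,8) (0,3) (0,3) (2,7) (5,5)
{wbTy, wbTx, wbHy, wbHx} → row (2,6) (2,6) (2,6) (2,6) (8,2) (8,2) (2,7) (5,6)
{wdTy, wdTx} → row (2,6) (2,6) (2,6) (2,6) (7,6) (7,6) (2,7) (5,5)
{wdHy, wdHx} → row (2,6) (2,6) (2,6) (2,6) (0,3) (0,3) (2,7) (5,5)
That's 6 distinct rows out of 16 strategies.

6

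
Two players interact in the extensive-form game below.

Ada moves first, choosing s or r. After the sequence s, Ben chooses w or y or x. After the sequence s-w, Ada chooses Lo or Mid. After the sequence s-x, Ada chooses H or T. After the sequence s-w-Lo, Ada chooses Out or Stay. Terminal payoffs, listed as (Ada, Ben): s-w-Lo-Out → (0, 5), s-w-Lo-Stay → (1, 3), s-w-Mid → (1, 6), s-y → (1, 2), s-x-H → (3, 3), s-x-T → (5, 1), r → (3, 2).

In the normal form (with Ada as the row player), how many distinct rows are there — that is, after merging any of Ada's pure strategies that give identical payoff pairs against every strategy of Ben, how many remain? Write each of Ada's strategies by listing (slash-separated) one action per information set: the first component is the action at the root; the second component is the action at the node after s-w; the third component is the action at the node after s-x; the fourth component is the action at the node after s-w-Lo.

Ada has 16 pure strategies: s/Lo/H/Out, s/Lo/H/Stay, s/Lo/T/Out, s/Lo/T/Stay, s/Mid/H/Out, s/Mid/H/Stay, s/Mid/T/Out, s/Mid/T/Stay, r/Lo/H/Out, r/Lo/H/Stay, r/Lo/T/Out, r/Lo/T/Stay, r/Mid/H/Out, r/Mid/H/Stay, r/Mid/T/Out, r/Mid/T/Stay. Columns: w, y, x.
{s/Lo/H/Out} → row (0,5) (1,2) (3,3)
{s/Lo/H/Stay} → row (1,3) (1,2) (3,3)
{s/Lo/T/Out} → row (0,5) (1,2) (5,1)
{s/Lo/T/Stay} → row (1,3) (1,2) (5,1)
{s/Mid/H/Out, s/Mid/H/Stay} → row (1,6) (1,2) (3,3)
{s/Mid/T/Out, s/Mid/T/Stay} → row (1,6) (1,2) (5,1)
{r/Lo/H/Out, r/Lo/H/Stay, r/Lo/T/Out, r/Lo/T/Stay, r/Mid/H/Out, r/Mid/H/Stay, r/Mid/T/Out, r/Mid/T/Stay} → row (3,2) (3,2) (3,2)
That's 7 distinct rows out of 16 strategies.

7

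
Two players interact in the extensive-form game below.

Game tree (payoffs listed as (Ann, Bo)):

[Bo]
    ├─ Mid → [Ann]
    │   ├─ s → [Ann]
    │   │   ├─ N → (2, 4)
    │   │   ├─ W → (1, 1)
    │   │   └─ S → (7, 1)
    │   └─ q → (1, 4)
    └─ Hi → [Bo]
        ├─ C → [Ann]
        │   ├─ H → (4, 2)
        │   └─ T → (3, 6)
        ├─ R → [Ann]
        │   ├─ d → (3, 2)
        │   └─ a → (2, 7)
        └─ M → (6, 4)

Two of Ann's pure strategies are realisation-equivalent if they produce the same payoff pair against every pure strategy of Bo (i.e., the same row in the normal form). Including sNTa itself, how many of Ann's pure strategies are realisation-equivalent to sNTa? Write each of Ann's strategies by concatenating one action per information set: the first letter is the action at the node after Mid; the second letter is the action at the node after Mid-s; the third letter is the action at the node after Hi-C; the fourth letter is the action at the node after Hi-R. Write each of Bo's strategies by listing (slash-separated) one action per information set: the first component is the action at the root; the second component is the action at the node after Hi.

1

Row for sNTa (columns Mid/C, Mid/R, Mid/M, Hi/C, Hi/R, Hi/M): (2,4) (2,4) (2,4) (3,6) (2,7) (6,4).
Every one of Ann's information sets is on the play path for some reply by Bo when Ann follows sNTa.
Changing the action at any of them therefore changes at least one column, so only sNTa itself gives this row.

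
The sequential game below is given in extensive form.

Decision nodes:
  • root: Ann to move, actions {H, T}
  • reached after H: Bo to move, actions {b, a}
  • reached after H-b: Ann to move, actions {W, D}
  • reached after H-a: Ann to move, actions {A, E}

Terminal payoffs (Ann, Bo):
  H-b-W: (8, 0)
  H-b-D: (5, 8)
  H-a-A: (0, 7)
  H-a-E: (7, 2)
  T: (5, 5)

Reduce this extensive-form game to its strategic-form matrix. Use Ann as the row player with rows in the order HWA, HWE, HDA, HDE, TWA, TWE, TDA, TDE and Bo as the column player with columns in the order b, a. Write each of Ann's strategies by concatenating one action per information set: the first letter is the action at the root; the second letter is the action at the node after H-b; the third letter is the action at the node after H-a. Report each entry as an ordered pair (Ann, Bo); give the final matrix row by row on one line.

            b        a
 HWA    (8,0)    (0,7)
 HWE    (8,0)    (7,2)
 HDA    (5,8)    (0,7)
 HDE    (5,8)    (7,2)
 TWA    (5,5)    (5,5)
 TWE    (5,5)    (5,5)
 TDA    (5,5)    (5,5)
 TDE    (5,5)    (5,5)

HWA: (8,0) (0,7) | HWE: (8,0) (7,2) | HDA: (5,8) (0,7) | HDE: (5,8) (7,2) | TWA: (5,5) (5,5) | TWE: (5,5) (5,5) | TDA: (5,5) (5,5) | TDE: (5,5) (5,5)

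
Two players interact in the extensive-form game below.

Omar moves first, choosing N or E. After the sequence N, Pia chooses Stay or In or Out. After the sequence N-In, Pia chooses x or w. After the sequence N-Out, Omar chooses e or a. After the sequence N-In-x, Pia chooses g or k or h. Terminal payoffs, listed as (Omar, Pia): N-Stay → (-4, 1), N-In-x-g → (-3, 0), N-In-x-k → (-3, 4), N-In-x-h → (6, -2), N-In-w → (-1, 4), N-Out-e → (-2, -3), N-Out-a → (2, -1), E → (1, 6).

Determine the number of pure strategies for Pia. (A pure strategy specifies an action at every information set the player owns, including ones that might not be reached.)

18

Pia owns the node after N with actions {Stay, In, Out} — three choices.
Pia owns the node after N-In with actions {x, w} — two choices.
Pia owns the node after N-In-x with actions {g, k, h} — three choices.
A pure strategy fixes one action at each information set independently, so the count is the product 3 × 2 × 3 = 18.
(For reference, Omar has 4 pure strategies, giving a 18×4 normal-form matrix.)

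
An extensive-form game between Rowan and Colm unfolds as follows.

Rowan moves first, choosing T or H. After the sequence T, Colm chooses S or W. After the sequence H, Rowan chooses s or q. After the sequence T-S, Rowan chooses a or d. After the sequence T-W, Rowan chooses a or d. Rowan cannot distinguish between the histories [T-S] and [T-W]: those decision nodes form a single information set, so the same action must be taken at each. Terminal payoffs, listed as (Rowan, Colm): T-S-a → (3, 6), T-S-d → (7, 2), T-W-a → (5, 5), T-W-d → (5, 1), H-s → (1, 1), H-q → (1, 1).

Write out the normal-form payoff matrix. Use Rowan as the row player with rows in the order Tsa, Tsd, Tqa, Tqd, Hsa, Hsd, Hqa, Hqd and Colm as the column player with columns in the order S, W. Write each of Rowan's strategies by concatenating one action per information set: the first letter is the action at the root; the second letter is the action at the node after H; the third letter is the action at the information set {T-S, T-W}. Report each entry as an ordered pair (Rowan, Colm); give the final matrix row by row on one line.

Tsa: (3,6) (5,5) | Tsd: (7,2) (5,1) | Tqa: (3,6) (5,5) | Tqd: (7,2) (5,1) | Hsa: (1,1) (1,1) | Hsd: (1,1) (1,1) | Hqa: (1,1) (1,1) | Hqd: (1,1) (1,1)

Row Tsa: S→(3,6), W→(5,5)
Row Tsd: S→(7,2), W→(5,1)
Row Tqa: S→(3,6), W→(5,5)
Row Tqd: S→(7,2), W→(5,1)
Row Hsa: S→(1,1), W→(1,1)
Row Hsd: S→(1,1), W→(1,1)
Row Hqa: S→(1,1), W→(1,1)
Row Hqd: S→(1,1), W→(1,1)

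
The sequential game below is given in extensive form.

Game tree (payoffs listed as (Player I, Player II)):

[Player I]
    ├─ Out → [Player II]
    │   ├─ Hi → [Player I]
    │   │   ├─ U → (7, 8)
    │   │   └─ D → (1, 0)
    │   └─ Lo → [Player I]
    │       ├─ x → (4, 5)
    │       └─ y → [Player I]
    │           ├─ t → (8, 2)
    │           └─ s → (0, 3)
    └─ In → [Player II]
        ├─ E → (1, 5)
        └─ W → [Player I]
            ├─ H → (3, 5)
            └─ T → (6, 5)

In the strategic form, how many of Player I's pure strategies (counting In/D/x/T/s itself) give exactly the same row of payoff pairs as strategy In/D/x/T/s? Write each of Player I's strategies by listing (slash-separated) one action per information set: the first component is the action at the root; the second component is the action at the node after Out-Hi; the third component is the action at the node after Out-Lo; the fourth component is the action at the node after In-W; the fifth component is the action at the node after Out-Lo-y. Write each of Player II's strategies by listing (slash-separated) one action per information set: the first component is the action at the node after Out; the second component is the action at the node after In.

Row for In/D/x/T/s (columns Hi/E, Hi/W, Lo/E, Lo/W): (1,5) (6,5) (1,5) (6,5).
Under In/D/x/T/s, Player I's choice at the node after Out-Hi and at the node after Out-Lo and at the node after Out-Lo-y can never be reached regardless of what Player II does, so varying those choices leaves every outcome unchanged.
Holding the reachable choices fixed and varying the unreachable ones freely already gives 2 × 2 × 2 = 8 equivalent strategies.
No other strategy reproduces this row, so those 8 are the full class: In/U/x/T/t, In/U/x/T/s, In/U/y/T/t, In/U/y/T/s, In/D/x/T/t, In/D/x/T/s, In/D/y/T/t, In/D/y/T/s.

8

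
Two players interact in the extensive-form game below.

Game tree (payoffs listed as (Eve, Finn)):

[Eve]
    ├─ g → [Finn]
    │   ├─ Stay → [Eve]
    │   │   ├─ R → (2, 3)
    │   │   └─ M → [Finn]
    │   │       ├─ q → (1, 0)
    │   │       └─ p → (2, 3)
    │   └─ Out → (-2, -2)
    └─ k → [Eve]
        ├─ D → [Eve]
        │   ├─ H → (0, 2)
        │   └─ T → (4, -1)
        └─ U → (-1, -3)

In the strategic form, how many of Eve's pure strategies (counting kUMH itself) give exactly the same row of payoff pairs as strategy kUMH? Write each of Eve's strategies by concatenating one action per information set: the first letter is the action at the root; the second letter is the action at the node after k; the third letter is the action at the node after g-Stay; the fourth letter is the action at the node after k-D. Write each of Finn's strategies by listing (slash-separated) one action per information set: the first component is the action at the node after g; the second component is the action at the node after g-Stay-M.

4

Row for kUMH (columns Stay/q, Stay/p, Out/q, Out/p): (-1,-3) (-1,-3) (-1,-3) (-1,-3).
Under kUMH, Eve's choice at the node after g-Stay and at the node after k-D can never be reached regardless of what Finn does, so varying those choices leaves every outcome unchanged.
Holding the reachable choices fixed and varying the unreachable ones freely already gives 2 × 2 = 4 equivalent strategies.
No other strategy reproduces this row, so those 4 are the full class: kURH, kURT, kUMH, kUMT.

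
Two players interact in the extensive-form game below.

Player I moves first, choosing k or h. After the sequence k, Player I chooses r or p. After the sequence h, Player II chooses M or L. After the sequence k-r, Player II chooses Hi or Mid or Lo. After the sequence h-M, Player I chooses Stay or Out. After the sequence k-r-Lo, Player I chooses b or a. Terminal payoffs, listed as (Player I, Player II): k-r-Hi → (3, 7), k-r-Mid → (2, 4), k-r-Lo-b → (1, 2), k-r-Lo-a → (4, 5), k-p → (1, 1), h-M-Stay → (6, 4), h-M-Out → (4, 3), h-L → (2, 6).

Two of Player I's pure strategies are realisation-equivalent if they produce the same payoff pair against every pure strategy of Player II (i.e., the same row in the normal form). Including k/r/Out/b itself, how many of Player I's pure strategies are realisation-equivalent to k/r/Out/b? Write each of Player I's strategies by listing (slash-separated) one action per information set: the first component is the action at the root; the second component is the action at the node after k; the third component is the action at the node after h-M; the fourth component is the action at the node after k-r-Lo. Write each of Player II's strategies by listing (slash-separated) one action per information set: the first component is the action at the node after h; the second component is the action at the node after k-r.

Row for k/r/Out/b (columns M/Hi, M/Mid, M/Lo, L/Hi, L/Mid, L/Lo): (3,7) (2,4) (1,2) (3,7) (2,4) (1,2).
Under k/r/Out/b, Player I's choice at the node after h-M can never be reached regardless of what Player II does, so varying those choices leaves every outcome unchanged.
Holding the reachable choices fixed and varying the unreachable one freely already gives 2 equivalent strategies.
No other strategy reproduces this row, so those 2 are the full class: k/r/Stay/b, k/r/Out/b.

2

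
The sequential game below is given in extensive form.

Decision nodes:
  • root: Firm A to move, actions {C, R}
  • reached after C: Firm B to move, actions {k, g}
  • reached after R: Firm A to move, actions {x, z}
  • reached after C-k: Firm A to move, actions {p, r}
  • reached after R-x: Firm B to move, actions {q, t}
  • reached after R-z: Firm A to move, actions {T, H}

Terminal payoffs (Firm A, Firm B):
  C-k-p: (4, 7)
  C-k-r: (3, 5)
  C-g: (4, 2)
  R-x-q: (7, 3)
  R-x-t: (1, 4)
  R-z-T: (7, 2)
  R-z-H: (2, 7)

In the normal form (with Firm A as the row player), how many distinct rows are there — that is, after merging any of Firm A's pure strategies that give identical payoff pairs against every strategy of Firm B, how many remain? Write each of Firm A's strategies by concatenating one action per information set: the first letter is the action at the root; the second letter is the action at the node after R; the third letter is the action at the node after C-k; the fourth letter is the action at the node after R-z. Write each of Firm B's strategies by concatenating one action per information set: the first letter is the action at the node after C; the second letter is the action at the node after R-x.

5

Firm A has 16 pure strategies: CxpT, CxpH, CxrT, CxrH, CzpT, CzpH, CzrT, CzrH, RxpT, RxpH, RxrT, RxrH, RzpT, RzpH, RzrT, RzrH. Columns: kq, kt, gq, gt.
{CxpT, CxpH, CzpT, CzpH} → row (4,7) (4,7) (4,2) (4,2)
{CxrT, CxrH, CzrT, CzrH} → row (3,5) (3,5) (4,2) (4,2)
{RxpT, RxpH, RxrT, RxrH} → row (7,3) (1,4) (7,3) (1,4)
{RzpT, RzrT} → row (7,2) (7,2) (7,2) (7,2)
{RzpH, RzrH} → row (2,7) (2,7) (2,7) (2,7)
That's 5 distinct rows out of 16 strategies.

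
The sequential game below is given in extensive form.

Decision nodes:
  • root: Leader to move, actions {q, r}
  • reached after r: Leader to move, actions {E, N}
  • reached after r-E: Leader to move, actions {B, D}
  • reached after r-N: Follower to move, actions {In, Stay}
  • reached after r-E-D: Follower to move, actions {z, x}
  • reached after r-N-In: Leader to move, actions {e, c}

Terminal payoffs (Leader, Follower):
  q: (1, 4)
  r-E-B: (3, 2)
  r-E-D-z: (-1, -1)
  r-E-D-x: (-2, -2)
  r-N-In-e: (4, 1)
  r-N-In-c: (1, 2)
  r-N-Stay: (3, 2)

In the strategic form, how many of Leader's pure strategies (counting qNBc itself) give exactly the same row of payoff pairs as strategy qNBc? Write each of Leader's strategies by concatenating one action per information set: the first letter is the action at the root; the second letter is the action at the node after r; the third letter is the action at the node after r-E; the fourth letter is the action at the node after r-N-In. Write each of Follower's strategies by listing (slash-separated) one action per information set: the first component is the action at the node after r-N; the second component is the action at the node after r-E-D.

Row for qNBc (columns In/z, In/x, Stay/z, Stay/x): (1,4) (1,4) (1,4) (1,4).
Under qNBc, Leader's choice at the node after r and at the node after r-E and at the node after r-N-In can never be reached regardless of what Follower does, so varying those choices leaves every outcome unchanged.
Holding the reachable choices fixed and varying the unreachable ones freely already gives 2 × 2 × 2 = 8 equivalent strategies.
No other strategy reproduces this row, so those 8 are the full class: qEBe, qEBc, qEDe, qEDc, qNBe, qNBc, qNDe, qNDc.

8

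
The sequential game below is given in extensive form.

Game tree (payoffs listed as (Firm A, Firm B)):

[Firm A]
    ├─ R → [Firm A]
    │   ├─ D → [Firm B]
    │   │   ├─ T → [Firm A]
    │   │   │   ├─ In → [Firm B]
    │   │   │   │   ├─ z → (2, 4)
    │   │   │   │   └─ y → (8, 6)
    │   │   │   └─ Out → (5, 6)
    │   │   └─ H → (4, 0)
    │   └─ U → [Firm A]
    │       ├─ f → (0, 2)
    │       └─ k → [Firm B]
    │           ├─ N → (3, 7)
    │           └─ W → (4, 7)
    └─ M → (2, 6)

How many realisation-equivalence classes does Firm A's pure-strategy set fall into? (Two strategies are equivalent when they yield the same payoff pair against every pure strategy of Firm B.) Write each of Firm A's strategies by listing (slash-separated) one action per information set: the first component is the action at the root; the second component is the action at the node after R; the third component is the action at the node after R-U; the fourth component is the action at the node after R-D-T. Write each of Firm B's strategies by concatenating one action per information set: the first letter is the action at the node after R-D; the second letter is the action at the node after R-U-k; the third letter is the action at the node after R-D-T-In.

5

Firm A has 16 pure strategies: R/D/f/In, R/D/f/Out, R/D/k/In, R/D/k/Out, R/U/f/In, R/U/f/Out, R/U/k/In, R/U/k/Out, M/D/f/In, M/D/f/Out, M/D/k/In, M/D/k/Out, M/U/f/In, M/U/f/Out, M/U/k/In, M/U/k/Out. Columns: TNz, TNy, TWz, TWy, HNz, HNy, HWz, HWy.
{R/D/f/In, R/D/k/In} → row (2,4) (8,6) (2,4) (8,6) (4,0) (4,0) (4,0) (4,0)
{R/D/f/Out, R/D/k/Out} → row (5,6) (5,6) (5,6) (5,6) (4,0) (4,0) (4,0) (4,0)
{R/U/f/In, R/U/f/Out} → row (0,2) (0,2) (0,2) (0,2) (0,2) (0,2) (0,2) (0,2)
{R/U/k/In, R/U/k/Out} → row (3,7) (3,7) (4,7) (4,7) (3,7) (3,7) (4,7) (4,7)
{M/D/f/In, M/D/f/Out, M/D/k/In, M/D/k/Out, M/U/f/In, M/U/f/Out, M/U/k/In, M/U/k/Out} → row (2,6) (2,6) (2,6) (2,6) (2,6) (2,6) (2,6) (2,6)
That's 5 distinct rows out of 16 strategies.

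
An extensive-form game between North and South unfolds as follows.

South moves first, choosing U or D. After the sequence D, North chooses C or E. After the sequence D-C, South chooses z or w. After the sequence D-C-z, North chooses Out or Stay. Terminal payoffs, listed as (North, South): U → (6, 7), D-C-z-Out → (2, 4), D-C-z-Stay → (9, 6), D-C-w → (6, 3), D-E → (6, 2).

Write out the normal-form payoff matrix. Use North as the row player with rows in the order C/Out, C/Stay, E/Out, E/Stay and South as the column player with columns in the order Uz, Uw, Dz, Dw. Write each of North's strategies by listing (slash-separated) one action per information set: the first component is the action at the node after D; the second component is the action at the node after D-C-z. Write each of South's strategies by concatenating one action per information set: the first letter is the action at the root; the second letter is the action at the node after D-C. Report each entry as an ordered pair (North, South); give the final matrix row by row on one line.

Row C/Out: Uz→(6,7), Uw→(6,7), Dz→(2,4), Dw→(6,3)
Row C/Stay: Uz→(6,7), Uw→(6,7), Dz→(9,6), Dw→(6,3)
Row E/Out: Uz→(6,7), Uw→(6,7), Dz→(6,2), Dw→(6,2)
Row E/Stay: Uz→(6,7), Uw→(6,7), Dz→(6,2), Dw→(6,2)

C/Out: (6,7) (6,7) (2,4) (6,3) | C/Stay: (6,7) (6,7) (9,6) (6,3) | E/Out: (6,7) (6,7) (6,2) (6,2) | E/Stay: (6,7) (6,7) (6,2) (6,2)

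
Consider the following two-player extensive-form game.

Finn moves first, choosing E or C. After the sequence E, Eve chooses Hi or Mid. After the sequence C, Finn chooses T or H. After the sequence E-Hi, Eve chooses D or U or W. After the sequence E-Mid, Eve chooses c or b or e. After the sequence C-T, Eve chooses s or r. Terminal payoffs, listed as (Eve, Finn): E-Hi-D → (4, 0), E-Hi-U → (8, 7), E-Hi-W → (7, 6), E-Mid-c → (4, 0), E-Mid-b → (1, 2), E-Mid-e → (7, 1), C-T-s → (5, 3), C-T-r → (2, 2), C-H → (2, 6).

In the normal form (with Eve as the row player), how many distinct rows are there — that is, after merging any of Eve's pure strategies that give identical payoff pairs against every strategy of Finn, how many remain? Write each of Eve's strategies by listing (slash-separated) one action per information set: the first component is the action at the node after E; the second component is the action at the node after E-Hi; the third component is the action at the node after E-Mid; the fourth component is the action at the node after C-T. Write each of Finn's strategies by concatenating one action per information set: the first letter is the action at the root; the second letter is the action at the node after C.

10

Eve has 36 pure strategies: Hi/D/c/s, Hi/D/c/r, Hi/D/b/s, Hi/D/b/r, Hi/D/e/s, Hi/D/e/r, Hi/U/c/s, Hi/U/c/r, Hi/U/b/s, Hi/U/b/r, Hi/U/e/s, Hi/U/e/r, Hi/W/c/s, Hi/W/c/r, Hi/W/b/s, Hi/W/b/r, Hi/W/e/s, Hi/W/e/r, Mid/D/c/s, Mid/D/c/r, Mid/D/b/s, Mid/D/b/r, Mid/D/e/s, Mid/D/e/r, Mid/U/c/s, Mid/U/c/r, Mid/U/b/s, Mid/U/b/r, Mid/U/e/s, Mid/U/e/r, Mid/W/c/s, Mid/W/c/r, Mid/W/b/s, Mid/W/b/r, Mid/W/e/s, Mid/W/e/r. Columns: ET, EH, CT, CH.
{Hi/D/c/s, Hi/D/b/s, Hi/D/e/s, Mid/D/c/s, Mid/U/c/s, Mid/W/c/s} → row (4,0) (4,0) (5,3) (2,6)
{Hi/D/c/r, Hi/D/b/r, Hi/D/e/r, Mid/D/c/r, Mid/U/c/r, Mid/W/c/r} → row (4,0) (4,0) (2,2) (2,6)
{Hi/U/c/s, Hi/U/b/s, Hi/U/e/s} → row (8,7) (8,7) (5,3) (2,6)
{Hi/U/c/r, Hi/U/b/r, Hi/U/e/r} → row (8,7) (8,7) (2,2) (2,6)
{Hi/W/c/s, Hi/W/b/s, Hi/W/e/s} → row (7,6) (7,6) (5,3) (2,6)
{Hi/W/c/r, Hi/W/b/r, Hi/W/e/r} → row (7,6) (7,6) (2,2) (2,6)
{Mid/D/b/s, Mid/U/b/s, Mid/W/b/s} → row (1,2) (1,2) (5,3) (2,6)
{Mid/D/b/r, Mid/U/b/r, Mid/W/b/r} → row (1,2) (1,2) (2,2) (2,6)
{Mid/D/e/s, Mid/U/e/s, Mid/W/e/s} → row (7,1) (7,1) (5,3) (2,6)
{Mid/D/e/r, Mid/U/e/r, Mid/W/e/r} → row (7,1) (7,1) (2,2) (2,6)
That's 10 distinct rows out of 36 strategies.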